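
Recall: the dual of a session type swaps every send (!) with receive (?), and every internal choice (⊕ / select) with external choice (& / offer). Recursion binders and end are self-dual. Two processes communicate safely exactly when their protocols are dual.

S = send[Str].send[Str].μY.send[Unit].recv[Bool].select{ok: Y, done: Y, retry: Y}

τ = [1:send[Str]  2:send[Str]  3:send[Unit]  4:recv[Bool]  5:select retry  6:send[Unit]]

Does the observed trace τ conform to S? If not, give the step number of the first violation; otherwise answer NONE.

NONE

step 1: send[Str]  ✓  cont: send[Str].μY.…
step 2: send[Str]  ✓  cont: μY.…
step 3: send[Unit]  ✓  cont: recv[Bool].select{ok: μY.…, done: μY.…, retry: μY.…}
step 4: recv[Bool]  ✓  cont: select{ok: μY.…, done: μY.…, retry: μY.…}
step 5: select retry  ✓  cont: μY.…
step 6: send[Unit]  ✓  cont: recv[Bool].select{ok: μY.…, done: μY.…, retry: μY.…}
trace exhausted — no violation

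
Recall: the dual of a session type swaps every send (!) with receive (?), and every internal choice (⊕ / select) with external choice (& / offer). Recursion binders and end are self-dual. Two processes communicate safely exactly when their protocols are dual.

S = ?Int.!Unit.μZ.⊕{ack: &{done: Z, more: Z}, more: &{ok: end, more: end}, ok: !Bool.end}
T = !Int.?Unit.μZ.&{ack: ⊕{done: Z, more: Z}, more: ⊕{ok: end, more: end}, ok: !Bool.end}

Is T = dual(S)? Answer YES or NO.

NO

?Int vs !Int  ok
  !Unit vs ?Unit  ok
    μZ vs μZ  ok (binder kept)
      ⊕{ack,more,ok} vs &{ack,more,ok}  ok same labels
        • ack:
          &{done,more} vs ⊕{done,more}  ok same labels
            • done:
              Z vs Z  ok
            • more:
              Z vs Z  ok
        • more:
          &{ok,more} vs ⊕{ok,more}  ok same labels
            • ok:
              end vs end  ok
            • more:
              end vs end  ok
        • ok:
          !Bool vs !Bool  ✗ same direction on both sides — not dual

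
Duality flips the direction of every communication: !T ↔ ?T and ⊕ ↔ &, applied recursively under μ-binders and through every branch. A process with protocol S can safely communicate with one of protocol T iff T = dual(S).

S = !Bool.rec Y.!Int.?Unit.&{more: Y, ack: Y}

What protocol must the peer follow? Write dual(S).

!Bool ↦ ?Bool
  rec Y ↦ rec Y  (rec unchanged)
    !Int ↦ ?Int
      ?Unit ↦ !Unit
        &{more,ack} ↦ +{more,ack}  (external→internal)
          • more:
            Y ↦ Y
          • ack:
            Y ↦ Y

?Bool.rec Y.?Int.!Unit.+{more: Y, ack: Y}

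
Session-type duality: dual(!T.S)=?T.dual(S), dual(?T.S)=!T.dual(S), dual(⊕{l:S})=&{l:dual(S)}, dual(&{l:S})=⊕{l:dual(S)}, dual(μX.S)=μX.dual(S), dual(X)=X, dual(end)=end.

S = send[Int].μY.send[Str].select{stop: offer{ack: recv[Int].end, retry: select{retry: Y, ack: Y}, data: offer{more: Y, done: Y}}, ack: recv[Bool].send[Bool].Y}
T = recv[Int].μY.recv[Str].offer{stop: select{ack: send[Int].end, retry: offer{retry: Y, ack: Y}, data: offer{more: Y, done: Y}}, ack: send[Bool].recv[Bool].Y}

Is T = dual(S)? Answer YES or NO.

send[Int] | recv[Int]  ok
  μY | μY  ok (μ self-dual)
    send[Str] | recv[Str]  ok
      select{stop,ack} | offer{stop,ack}  ok labels match
        case stop:
          offer{ack,retry,data} | select{ack,retry,data}  ok labels match
            case ack:
              recv[Int] | send[Int]  ok
                end | end  ok
            case retry:
              select{retry,ack} | offer{retry,ack}  ok labels match
                case retry:
                  Y | Y  ok
                case ack:
                  Y | Y  ok
            case data:
              offer{more,done} | offer{more,done}  ✗ choice polarity not flipped — not dual

NO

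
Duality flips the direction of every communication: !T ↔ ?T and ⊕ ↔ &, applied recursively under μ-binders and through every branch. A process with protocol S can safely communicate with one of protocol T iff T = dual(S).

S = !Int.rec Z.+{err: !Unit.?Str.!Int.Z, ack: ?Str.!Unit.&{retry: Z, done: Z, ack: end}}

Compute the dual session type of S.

!Int → ?Int
  rec Z → rec Z  (μ self-dual)
    +{err,ack} → &{err,ack}  (⊕→&)
      • err:
        !Unit → ?Unit
          ?Str → !Str
            !Int → ?Int
              Z self-dual
      • ack:
        ?Str → !Str
          !Unit → ?Unit
            &{retry,done,ack} → +{retry,done,ack}  (external→internal)
              • retry:
                Z self-dual
              • done:
                Z self-dual
              • ack:
                end self-dual

?Int.rec Z.&{err: ?Unit.!Str.?Int.Z, ack: !Str.?Unit.+{retry: Z, done: Z, ack: end}}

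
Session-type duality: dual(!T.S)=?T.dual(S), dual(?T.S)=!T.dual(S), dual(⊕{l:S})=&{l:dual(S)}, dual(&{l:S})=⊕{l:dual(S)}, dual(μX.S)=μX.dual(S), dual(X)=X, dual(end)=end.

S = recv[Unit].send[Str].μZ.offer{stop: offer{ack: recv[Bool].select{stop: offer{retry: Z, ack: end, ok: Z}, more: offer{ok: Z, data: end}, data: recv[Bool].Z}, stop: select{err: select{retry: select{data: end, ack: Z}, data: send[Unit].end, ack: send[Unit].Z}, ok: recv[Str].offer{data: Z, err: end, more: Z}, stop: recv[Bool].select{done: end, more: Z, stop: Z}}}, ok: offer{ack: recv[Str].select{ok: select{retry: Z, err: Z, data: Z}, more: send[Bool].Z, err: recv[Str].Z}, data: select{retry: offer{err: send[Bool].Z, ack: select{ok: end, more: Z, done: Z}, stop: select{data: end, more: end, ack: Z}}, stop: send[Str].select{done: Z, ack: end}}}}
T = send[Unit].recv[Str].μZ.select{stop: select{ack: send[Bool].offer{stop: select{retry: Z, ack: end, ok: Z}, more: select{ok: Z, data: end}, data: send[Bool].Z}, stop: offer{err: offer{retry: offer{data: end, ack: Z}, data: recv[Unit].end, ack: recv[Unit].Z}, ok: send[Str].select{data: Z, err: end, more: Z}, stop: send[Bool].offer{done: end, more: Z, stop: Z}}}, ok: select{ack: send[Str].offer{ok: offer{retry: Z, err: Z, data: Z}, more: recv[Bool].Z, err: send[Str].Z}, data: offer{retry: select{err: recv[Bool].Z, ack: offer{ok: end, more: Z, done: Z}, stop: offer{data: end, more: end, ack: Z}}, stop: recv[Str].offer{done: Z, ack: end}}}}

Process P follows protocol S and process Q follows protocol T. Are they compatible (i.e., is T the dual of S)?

recv[Unit] | send[Unit]  ✓
  send[Str] | recv[Str]  ✓
    μZ | μZ  ✓ (μ self-dual)
      offer{stop,ok} | select{stop,ok}  ✓ labels match
        case stop:
          offer{ack,stop} | select{ack,stop}  ✓ labels match
            case ack:
              recv[Bool] | send[Bool]  ✓
                select{stop,more,data} | offer{stop,more,data}  ✓ labels match
                  case stop:
                    offer{retry,ack,ok} | select{retry,ack,ok}  ✓ labels match
                      case retry:
                        Z | Z  ✓
                      case ack:
                        end | end  ✓
                      case ok:
                        Z | Z  ✓
                  case more:
                    offer{ok,data} | select{ok,data}  ✓ labels match
                      case ok:
                        Z | Z  ✓
                      case data:
                        end | end  ✓
                  case data:
                    recv[Bool] | send[Bool]  ✓
                      Z | Z  ✓
            case stop:
              select{err,ok,stop} | offer{err,ok,stop}  ✓ labels match
                case err:
                  select{retry,data,ack} | offer{retry,data,ack}  ✓ labels match
                    case retry:
                      select{data,ack} | offer{data,ack}  ✓ labels match
                        case data:
                          end | end  ✓
                        case ack:
                          Z | Z  ✓
                    case data:
                      send[Unit] | recv[Unit]  ✓
                        end | end  ✓
                    case ack:
                      send[Unit] | recv[Unit]  ✓
                        Z | Z  ✓
                case ok:
                  recv[Str] | send[Str]  ✓
                    offer{data,err,more} | select{data,err,more}  ✓ labels match
                      case data:
                        Z | Z  ✓
                      case err:
                        end | end  ✓
                      case more:
                        Z | Z  ✓
                case stop:
                  recv[Bool] | send[Bool]  ✓
                    select{done,more,stop} | offer{done,more,stop}  ✓ labels match
                      case done:
                        end | end  ✓
                      case more:
                        Z | Z  ✓
                      case stop:
                        Z | Z  ✓
        case ok:
          offer{ack,data} | select{ack,data}  ✓ labels match
            case ack:
              recv[Str] | send[Str]  ✓
                select{ok,more,err} | offer{ok,more,err}  ✓ labels match
                  case ok:
                    select{retry,err,data} | offer{retry,err,data}  ✓ labels match
                      case retry:
                        Z | Z  ✓
                      case err:
                        Z | Z  ✓
                      case data:
                        Z | Z  ✓
                  case more:
                    send[Bool] | recv[Bool]  ✓
                      Z | Z  ✓
                  case err:
                    recv[Str] | send[Str]  ✓
                      Z | Z  ✓
            case data:
              select{retry,stop} | offer{retry,stop}  ✓ labels match
                case retry:
                  offer{err,ack,stop} | select{err,ack,stop}  ✓ labels match
                    case err:
                      send[Bool] | recv[Bool]  ✓
                        Z | Z  ✓
                    case ack:
                      select{ok,more,done} | offer{ok,more,done}  ✓ labels match
                        case ok:
                          end | end  ✓
                        case more:
                          Z | Z  ✓
                        case done:
                          Z | Z  ✓
                    case stop:
                      select{data,more,ack} | offer{data,more,ack}  ✓ labels match
                        case data:
                          end | end  ✓
                        case more:
                          end | end  ✓
                        case ack:
                          Z | Z  ✓
                case stop:
                  send[Str] | recv[Str]  ✓
                    select{done,ack} | offer{done,ack}  ✓ labels match
                      case done:
                        Z | Z  ✓
                      case ack:
                        end | end  ✓

YES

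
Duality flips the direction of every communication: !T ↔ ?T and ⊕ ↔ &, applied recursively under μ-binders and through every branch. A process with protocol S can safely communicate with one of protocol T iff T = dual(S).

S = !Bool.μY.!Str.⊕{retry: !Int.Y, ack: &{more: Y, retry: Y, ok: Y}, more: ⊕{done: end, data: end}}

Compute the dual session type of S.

!Bool = ?Bool
  μY = μY  (rec unchanged)
    !Str = ?Str
      ⊕{retry,ack,more} = &{retry,ack,more}  (internal→external)
        • retry:
          !Int = ?Int
            Y ↦ Y
        • ack:
          &{more,retry,ok} = ⊕{more,retry,ok}  (&→⊕)
            • more:
              Y ↦ Y
            • retry:
              Y ↦ Y
            • ok:
              Y ↦ Y
        • more:
          ⊕{done,data} = &{done,data}  (internal→external)
            • done:
              end ↦ end
            • data:
              end ↦ end

?Bool.μY.?Str.&{retry: ?Int.Y, ack: ⊕{more: Y, retry: Y, ok: Y}, more: &{done: end, data: end}}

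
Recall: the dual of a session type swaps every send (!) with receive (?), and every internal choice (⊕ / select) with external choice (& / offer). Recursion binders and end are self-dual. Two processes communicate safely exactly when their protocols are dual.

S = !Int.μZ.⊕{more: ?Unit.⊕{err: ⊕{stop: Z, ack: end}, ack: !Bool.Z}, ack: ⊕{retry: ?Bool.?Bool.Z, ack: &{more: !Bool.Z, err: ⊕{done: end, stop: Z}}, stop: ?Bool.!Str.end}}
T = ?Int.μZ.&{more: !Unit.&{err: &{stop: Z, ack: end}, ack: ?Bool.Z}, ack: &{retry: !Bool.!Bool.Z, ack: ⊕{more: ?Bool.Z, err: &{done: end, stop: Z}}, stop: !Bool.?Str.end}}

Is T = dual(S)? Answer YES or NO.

YES

!Int vs ?Int  ok
  μZ vs μZ  ok (rec unchanged)
    ⊕{more,ack} vs &{more,ack}  ok labels match
      • more:
        ?Unit vs !Unit  ok
          ⊕{err,ack} vs &{err,ack}  ok labels match
            • err:
              ⊕{stop,ack} vs &{stop,ack}  ok labels match
                • stop:
                  Z vs Z  ok
                • ack:
                  end vs end  ok
            • ack:
              !Bool vs ?Bool  ok
                Z vs Z  ok
      • ack:
        ⊕{retry,ack,stop} vs &{retry,ack,stop}  ok labels match
          • retry:
            ?Bool vs !Bool  ok
              ?Bool vs !Bool  ok
                Z vs Z  ok
          • ack:
            &{more,err} vs ⊕{more,err}  ok labels match
              • more:
                !Bool vs ?Bool  ok
                  Z vs Z  ok
              • err:
                ⊕{done,stop} vs &{done,stop}  ok labels match
                  • done:
                    end vs end  ok
                  • stop:
                    Z vs Z  ok
          • stop:
            ?Bool vs !Bool  ok
              !Str vs ?Str  ok
                end vs end  ok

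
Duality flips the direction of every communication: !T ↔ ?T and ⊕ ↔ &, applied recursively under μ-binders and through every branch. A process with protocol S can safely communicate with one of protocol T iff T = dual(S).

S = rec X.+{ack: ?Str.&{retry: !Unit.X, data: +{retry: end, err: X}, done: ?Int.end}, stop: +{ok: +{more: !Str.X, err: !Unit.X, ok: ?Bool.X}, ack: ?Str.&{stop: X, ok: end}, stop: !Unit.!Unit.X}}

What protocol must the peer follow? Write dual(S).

rec X ↦ rec X  (binder kept)
  +{ack,stop} ↦ &{ack,stop}  (⊕→&)
    [ack]
      ?Str ↦ !Str
        &{retry,data,done} ↦ +{retry,data,done}  (offer→select)
          [retry]
            !Unit ↦ ?Unit
              X self-dual
          [data]
            +{retry,err} ↦ &{retry,err}  (⊕→&)
              [retry]
                end self-dual
              [err]
                X self-dual
          [done]
            ?Int ↦ !Int
              end self-dual
    [stop]
      +{ok,ack,stop} ↦ &{ok,ack,stop}  (⊕→&)
        [ok]
          +{more,err,ok} ↦ &{more,err,ok}  (⊕→&)
            [more]
              !Str ↦ ?Str
                X self-dual
            [err]
              !Unit ↦ ?Unit
                X self-dual
            [ok]
              ?Bool ↦ !Bool
                X self-dual
        [ack]
          ?Str ↦ !Str
            &{stop,ok} ↦ +{stop,ok}  (offer→select)
              [stop]
                X self-dual
              [ok]
                end self-dual
        [stop]
          !Unit ↦ ?Unit
            !Unit ↦ ?Unit
              X self-dual

rec X.&{ack: !Str.+{retry: ?Unit.X, data: &{retry: end, err: X}, done: !Int.end}, stop: &{ok: &{more: ?Str.X, err: ?Unit.X, ok: !Bool.X}, ack: !Str.+{stop: X, ok: end}, stop: ?Unit.?Unit.X}}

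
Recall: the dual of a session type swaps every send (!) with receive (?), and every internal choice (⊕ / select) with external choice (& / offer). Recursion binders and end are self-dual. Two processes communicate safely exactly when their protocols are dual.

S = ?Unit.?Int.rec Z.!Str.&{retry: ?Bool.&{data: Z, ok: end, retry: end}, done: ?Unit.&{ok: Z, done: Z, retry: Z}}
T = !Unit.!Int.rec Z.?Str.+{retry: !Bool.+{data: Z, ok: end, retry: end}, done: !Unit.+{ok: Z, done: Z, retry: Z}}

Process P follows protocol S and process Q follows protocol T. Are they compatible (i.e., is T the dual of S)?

YES

?Unit ‖ !Unit  match
  ?Int ‖ !Int  match
    rec Z ‖ rec Z  match (μ self-dual)
      !Str ‖ ?Str  match
        &{retry,done} ‖ +{retry,done}  match label sets agree
          • retry:
            ?Bool ‖ !Bool  match
              &{data,ok,retry} ‖ +{data,ok,retry}  match label sets agree
                • data:
                  Z ‖ Z  match
                • ok:
                  end ‖ end  match
                • retry:
                  end ‖ end  match
          • done:
            ?Unit ‖ !Unit  match
              &{ok,done,retry} ‖ +{ok,done,retry}  match label sets agree
                • ok:
                  Z ‖ Z  match
                • done:
                  Z ‖ Z  match
                • retry:
                  Z ‖ Z  match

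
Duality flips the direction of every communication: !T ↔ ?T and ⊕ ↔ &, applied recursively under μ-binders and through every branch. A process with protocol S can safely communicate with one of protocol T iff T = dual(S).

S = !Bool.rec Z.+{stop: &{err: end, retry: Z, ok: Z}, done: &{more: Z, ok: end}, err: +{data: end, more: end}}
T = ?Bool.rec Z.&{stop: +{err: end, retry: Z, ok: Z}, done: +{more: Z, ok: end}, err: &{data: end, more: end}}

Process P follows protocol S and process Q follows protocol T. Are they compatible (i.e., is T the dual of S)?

!Bool ‖ ?Bool  match
  rec Z ‖ rec Z  match (rec unchanged)
    +{stop,done,err} ‖ &{stop,done,err}  match label sets agree
      case stop:
        &{err,retry,ok} ‖ +{err,retry,ok}  match label sets agree
          case err:
            end ‖ end  match
          case retry:
            Z ‖ Z  match
          case ok:
            Z ‖ Z  match
      case done:
        &{more,ok} ‖ +{more,ok}  match label sets agree
          case more:
            Z ‖ Z  match
          case ok:
            end ‖ end  match
      case err:
        +{data,more} ‖ &{data,more}  match label sets agree
          case data:
            end ‖ end  match
          case more:
            end ‖ end  match

YES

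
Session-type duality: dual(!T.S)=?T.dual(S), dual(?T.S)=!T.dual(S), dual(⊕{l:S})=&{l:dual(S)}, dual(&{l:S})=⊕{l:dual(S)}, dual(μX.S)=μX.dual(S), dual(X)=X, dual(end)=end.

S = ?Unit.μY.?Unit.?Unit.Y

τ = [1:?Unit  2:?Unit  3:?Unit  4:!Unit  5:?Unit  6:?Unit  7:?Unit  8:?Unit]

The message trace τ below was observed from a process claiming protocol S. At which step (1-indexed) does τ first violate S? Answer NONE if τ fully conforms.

[1] ?Unit  ok  residual = μY.…
[2] ?Unit  ok  residual = ?Unit.μY.…
[3] ?Unit  ok  residual = μY.…
[4] got !Unit, protocol expects ?Unit  ✗

4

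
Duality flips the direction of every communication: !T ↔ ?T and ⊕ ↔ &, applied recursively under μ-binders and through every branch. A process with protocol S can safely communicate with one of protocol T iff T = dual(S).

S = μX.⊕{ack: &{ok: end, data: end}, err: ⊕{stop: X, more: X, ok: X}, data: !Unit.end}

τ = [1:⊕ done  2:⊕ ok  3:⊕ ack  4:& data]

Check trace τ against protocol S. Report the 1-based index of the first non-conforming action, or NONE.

[1] got ⊕ done, protocol expects ⊕ ack or ⊕ err or ⊕ data  ✗

1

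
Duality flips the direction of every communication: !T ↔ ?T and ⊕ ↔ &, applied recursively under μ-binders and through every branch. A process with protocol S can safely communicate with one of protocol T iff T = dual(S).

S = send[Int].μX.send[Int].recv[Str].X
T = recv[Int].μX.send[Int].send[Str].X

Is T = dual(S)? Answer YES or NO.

NO

send[Int] | recv[Int]  ✓
  μX | μX  ✓ (binder kept)
    send[Int] | send[Int]  ✗ same direction on both sides — not dual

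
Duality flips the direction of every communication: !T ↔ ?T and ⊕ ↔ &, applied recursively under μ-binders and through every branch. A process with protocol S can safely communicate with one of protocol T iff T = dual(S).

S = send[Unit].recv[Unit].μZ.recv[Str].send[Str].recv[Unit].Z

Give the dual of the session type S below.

recv[Unit].send[Unit].μZ.send[Str].recv[Str].send[Unit].Z

send[Unit] = recv[Unit]
  recv[Unit] = send[Unit]
    μZ = μZ  (binder kept)
      recv[Str] = send[Str]
        send[Str] = recv[Str]
          recv[Unit] = send[Unit]
            dual(Z) = Z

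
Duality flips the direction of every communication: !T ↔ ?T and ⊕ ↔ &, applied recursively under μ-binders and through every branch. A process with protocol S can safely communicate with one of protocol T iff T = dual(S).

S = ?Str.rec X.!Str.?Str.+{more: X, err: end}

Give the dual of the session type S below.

!Str.rec X.?Str.!Str.&{more: X, err: end}

?Str = !Str
  rec X = rec X  (rec unchanged)
    !Str = ?Str
      ?Str = !Str
        +{more,err} = &{more,err}  (⊕→&)
          • more:
            dual(X) = X
          • err:
            dual(end) = end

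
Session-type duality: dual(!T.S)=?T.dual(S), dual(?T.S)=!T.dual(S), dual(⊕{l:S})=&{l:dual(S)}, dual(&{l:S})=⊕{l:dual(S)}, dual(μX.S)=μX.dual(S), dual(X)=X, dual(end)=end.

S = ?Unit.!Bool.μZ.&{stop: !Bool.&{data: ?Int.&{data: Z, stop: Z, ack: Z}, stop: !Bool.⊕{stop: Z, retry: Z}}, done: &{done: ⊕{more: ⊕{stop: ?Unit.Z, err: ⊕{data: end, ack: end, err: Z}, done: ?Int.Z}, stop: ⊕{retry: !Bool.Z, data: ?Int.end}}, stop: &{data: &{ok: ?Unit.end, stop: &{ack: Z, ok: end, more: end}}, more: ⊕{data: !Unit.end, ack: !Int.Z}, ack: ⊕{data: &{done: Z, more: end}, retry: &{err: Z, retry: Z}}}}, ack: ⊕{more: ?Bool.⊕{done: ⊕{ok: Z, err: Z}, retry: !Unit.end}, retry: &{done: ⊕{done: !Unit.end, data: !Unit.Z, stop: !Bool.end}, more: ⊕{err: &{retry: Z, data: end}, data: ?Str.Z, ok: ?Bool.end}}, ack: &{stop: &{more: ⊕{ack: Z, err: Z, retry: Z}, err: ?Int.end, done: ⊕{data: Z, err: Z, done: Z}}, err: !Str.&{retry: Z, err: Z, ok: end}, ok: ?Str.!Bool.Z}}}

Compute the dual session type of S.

!Unit.?Bool.μZ.⊕{stop: ?Bool.⊕{data: !Int.⊕{data: Z, stop: Z, ack: Z}, stop: ?Bool.&{stop: Z, retry: Z}}, done: ⊕{done: &{more: &{stop: !Unit.Z, err: &{data: end, ack: end, err: Z}, done: !Int.Z}, stop: &{retry: ?Bool.Z, data: !Int.end}}, stop: ⊕{data: ⊕{ok: !Unit.end, stop: ⊕{ack: Z, ok: end, more: end}}, more: &{data: ?Unit.end, ack: ?Int.Z}, ack: &{data: ⊕{done: Z, more: end}, retry: ⊕{err: Z, retry: Z}}}}, ack: &{more: !Bool.&{done: &{ok: Z, err: Z}, retry: ?Unit.end}, retry: ⊕{done: &{done: ?Unit.end, data: ?Unit.Z, stop: ?Bool.end}, more: &{err: ⊕{retry: Z, data: end}, data: !Str.Z, ok: !Bool.end}}, ack: ⊕{stop: ⊕{more: &{ack: Z, err: Z, retry: Z}, err: !Int.end, done: &{data: Z, err: Z, done: Z}}, err: ?Str.⊕{retry: Z, err: Z, ok: end}, ok: !Str.?Bool.Z}}}

?Unit = !Unit
  !Bool = ?Bool
    μZ = μZ  (rec unchanged)
      &{stop,done,ack} = ⊕{stop,done,ack}  (external→internal)
        [stop]
          !Bool = ?Bool
            &{data,stop} = ⊕{data,stop}  (external→internal)
              [data]
                ?Int = !Int
                  &{data,stop,ack} = ⊕{data,stop,ack}  (external→internal)
                    [data]
                      dual(Z) = Z
                    [stop]
                      dual(Z) = Z
                    [ack]
                      dual(Z) = Z
              [stop]
                !Bool = ?Bool
                  ⊕{stop,retry} = &{stop,retry}  (⊕→&)
                    [stop]
                      dual(Z) = Z
                    [retry]
                      dual(Z) = Z
        [done]
          &{done,stop} = ⊕{done,stop}  (external→internal)
            [done]
              ⊕{more,stop} = &{more,stop}  (⊕→&)
                [more]
                  ⊕{stop,err,done} = &{stop,err,done}  (⊕→&)
                    [stop]
                      ?Unit = !Unit
                        dual(Z) = Z
                    [err]
                      ⊕{data,ack,err} = &{data,ack,err}  (⊕→&)
                        [data]
                          dual(end) = end
                        [ack]
                          dual(end) = end
                        [err]
                          dual(Z) = Z
                    [done]
                      ?Int = !Int
                        dual(Z) = Z
                [stop]
                  ⊕{retry,data} = &{retry,data}  (⊕→&)
                    [retry]
                      !Bool = ?Bool
                        dual(Z) = Z
                    [data]
                      ?Int = !Int
                        dual(end) = end
            [stop]
              &{data,more,ack} = ⊕{data,more,ack}  (external→internal)
                [data]
                  &{ok,stop} = ⊕{ok,stop}  (external→internal)
                    [ok]
                      ?Unit = !Unit
                        dual(end) = end
                    [stop]
                      &{ack,ok,more} = ⊕{ack,ok,more}  (external→internal)
                        [ack]
                          dual(Z) = Z
                        [ok]
                          dual(end) = end
                        [more]
                          dual(end) = end
                [more]
                  ⊕{data,ack} = &{data,ack}  (⊕→&)
                    [data]
                      !Unit = ?Unit
                        dual(end) = end
                    [ack]
                      !Int = ?Int
                        dual(Z) = Z
                [ack]
                  ⊕{data,retry} = &{data,retry}  (⊕→&)
                    [data]
                      &{done,more} = ⊕{done,more}  (external→internal)
                        [done]
                          dual(Z) = Z
                        [more]
                          dual(end) = end
                    [retry]
                      &{err,retry} = ⊕{err,retry}  (external→internal)
                        [err]
                          dual(Z) = Z
                        [retry]
                          dual(Z) = Z
        [ack]
          ⊕{more,retry,ack} = &{more,retry,ack}  (⊕→&)
            [more]
              ?Bool = !Bool
                ⊕{done,retry} = &{done,retry}  (⊕→&)
                  [done]
                    ⊕{ok,err} = &{ok,err}  (⊕→&)
                      [ok]
                        dual(Z) = Z
                      [err]
                        dual(Z) = Z
                  [retry]
                    !Unit = ?Unit
                      dual(end) = end
            [retry]
              &{done,more} = ⊕{done,more}  (external→internal)
                [done]
                  ⊕{done,data,stop} = &{done,data,stop}  (⊕→&)
                    [done]
                      !Unit = ?Unit
                        dual(end) = end
                    [data]
                      !Unit = ?Unit
                        dual(Z) = Z
                    [stop]
                      !Bool = ?Bool
                        dual(end) = end
                [more]
                  ⊕{err,data,ok} = &{err,data,ok}  (⊕→&)
                    [err]
                      &{retry,data} = ⊕{retry,data}  (external→internal)
                        [retry]
                          dual(Z) = Z
                        [data]
                          dual(end) = end
                    [data]
                      ?Str = !Str
                        dual(Z) = Z
                    [ok]
                      ?Bool = !Bool
                        dual(end) = end
            [ack]
              &{stop,err,ok} = ⊕{stop,err,ok}  (external→internal)
                [stop]
                  &{more,err,done} = ⊕{more,err,done}  (external→internal)
                    [more]
                      ⊕{ack,err,retry} = &{ack,err,retry}  (⊕→&)
                        [ack]
                          dual(Z) = Z
                        [err]
                          dual(Z) = Z
                        [retry]
                          dual(Z) = Z
                    [err]
                      ?Int = !Int
                        dual(end) = end
                    [done]
                      ⊕{data,err,done} = &{data,err,done}  (⊕→&)
                        [data]
                          dual(Z) = Z
                        [err]
                          dual(Z) = Z
                        [done]
                          dual(Z) = Z
                [err]
                  !Str = ?Str
                    &{retry,err,ok} = ⊕{retry,err,ok}  (external→internal)
                      [retry]
                        dual(Z) = Z
                      [err]
                        dual(Z) = Z
                      [ok]
                        dual(end) = end
                [ok]
                  ?Str = !Str
                    !Bool = ?Bool
                      dual(Z) = Z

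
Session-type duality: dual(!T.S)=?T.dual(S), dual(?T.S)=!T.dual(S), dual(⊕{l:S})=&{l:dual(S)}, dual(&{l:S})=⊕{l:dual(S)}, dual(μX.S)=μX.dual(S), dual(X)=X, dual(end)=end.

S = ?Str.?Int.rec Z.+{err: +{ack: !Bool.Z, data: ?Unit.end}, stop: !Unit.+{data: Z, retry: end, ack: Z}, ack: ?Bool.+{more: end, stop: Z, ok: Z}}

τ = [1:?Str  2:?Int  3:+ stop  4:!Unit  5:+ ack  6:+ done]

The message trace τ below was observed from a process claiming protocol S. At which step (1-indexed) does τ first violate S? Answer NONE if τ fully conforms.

@1 ?Str  match  now at ?Int.rec Z.…
@2 ?Int  match  now at rec Z.…
@3 + stop  match  now at !Unit.+{data: rec Z.…, retry: end, ack: rec Z.…}
@4 !Unit  match  now at +{data: rec Z.…, retry: end, ack: rec Z.…}
@5 + ack  match  now at rec Z.…
@6 got + done, protocol expects + err or + stop or + ack  ✗

6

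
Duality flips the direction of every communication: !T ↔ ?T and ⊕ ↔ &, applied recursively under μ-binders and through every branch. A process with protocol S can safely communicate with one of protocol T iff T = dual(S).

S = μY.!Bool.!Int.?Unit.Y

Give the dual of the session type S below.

μY.?Bool.?Int.!Unit.Y

μY → μY  (μ self-dual)
  !Bool → ?Bool
    !Int → ?Int
      ?Unit → !Unit
        Y self-dual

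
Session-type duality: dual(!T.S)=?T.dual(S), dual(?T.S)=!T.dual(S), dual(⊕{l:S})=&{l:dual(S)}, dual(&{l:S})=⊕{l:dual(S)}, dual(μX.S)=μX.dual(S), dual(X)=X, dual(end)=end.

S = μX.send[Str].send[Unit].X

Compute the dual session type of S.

μX → μX  (rec unchanged)
  send[Str] → recv[Str]
    send[Unit] → recv[Unit]
      dual(X) = X

μX.recv[Str].recv[Unit].X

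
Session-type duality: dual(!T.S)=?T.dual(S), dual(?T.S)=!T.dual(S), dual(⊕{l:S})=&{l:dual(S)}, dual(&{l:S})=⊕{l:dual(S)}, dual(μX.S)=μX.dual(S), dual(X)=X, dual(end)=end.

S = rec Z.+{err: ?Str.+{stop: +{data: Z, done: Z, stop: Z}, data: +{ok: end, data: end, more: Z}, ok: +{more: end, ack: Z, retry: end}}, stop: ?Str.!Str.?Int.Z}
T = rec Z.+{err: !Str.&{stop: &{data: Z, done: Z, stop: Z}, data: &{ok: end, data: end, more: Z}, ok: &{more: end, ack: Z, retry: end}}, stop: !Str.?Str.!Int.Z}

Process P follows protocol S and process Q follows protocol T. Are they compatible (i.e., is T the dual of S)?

NO

rec Z | rec Z  ok (rec unchanged)
  +{err,stop} | +{err,stop}  ✗ choice polarity not flipped — not dual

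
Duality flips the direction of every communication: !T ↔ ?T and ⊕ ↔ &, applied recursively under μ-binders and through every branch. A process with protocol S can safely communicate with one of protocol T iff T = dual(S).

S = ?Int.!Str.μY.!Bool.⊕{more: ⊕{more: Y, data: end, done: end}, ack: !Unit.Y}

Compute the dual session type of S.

!Int.?Str.μY.?Bool.&{more: &{more: Y, data: end, done: end}, ack: ?Unit.Y}

?Int ↦ !Int
  !Str ↦ ?Str
    μY ↦ μY  (binder kept)
      !Bool ↦ ?Bool
        ⊕{more,ack} ↦ &{more,ack}  (⊕→&)
          [more]
            ⊕{more,data,done} ↦ &{more,data,done}  (⊕→&)
              [more]
                Y ↦ Y
              [data]
                end ↦ end
              [done]
                end ↦ end
          [ack]
            !Unit ↦ ?Unit
              Y ↦ Y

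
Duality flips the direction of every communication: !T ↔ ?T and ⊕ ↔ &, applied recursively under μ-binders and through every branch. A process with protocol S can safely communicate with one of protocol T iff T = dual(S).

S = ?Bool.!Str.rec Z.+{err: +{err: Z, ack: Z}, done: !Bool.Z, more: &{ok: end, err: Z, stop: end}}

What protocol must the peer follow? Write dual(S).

?Bool = !Bool
  !Str = ?Str
    rec Z = rec Z  (binder kept)
      +{err,done,more} = &{err,done,more}  (internal→external)
        • err:
          +{err,ack} = &{err,ack}  (internal→external)
            • err:
              Z ↦ Z
            • ack:
              Z ↦ Z
        • done:
          !Bool = ?Bool
            Z ↦ Z
        • more:
          &{ok,err,stop} = +{ok,err,stop}  (offer→select)
            • ok:
              end ↦ end
            • err:
              Z ↦ Z
            • stop:
              end ↦ end

!Bool.?Str.rec Z.&{err: &{err: Z, ack: Z}, done: ?Bool.Z, more: +{ok: end, err: Z, stop: end}}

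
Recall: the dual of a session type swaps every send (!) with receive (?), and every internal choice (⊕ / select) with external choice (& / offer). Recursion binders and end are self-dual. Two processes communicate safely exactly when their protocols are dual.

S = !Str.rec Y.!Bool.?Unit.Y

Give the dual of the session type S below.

!Str → ?Str
  rec Y → rec Y  (μ self-dual)
    !Bool → ?Bool
      ?Unit → !Unit
        Y ↦ Y

?Str.rec Y.?Bool.!Unit.Y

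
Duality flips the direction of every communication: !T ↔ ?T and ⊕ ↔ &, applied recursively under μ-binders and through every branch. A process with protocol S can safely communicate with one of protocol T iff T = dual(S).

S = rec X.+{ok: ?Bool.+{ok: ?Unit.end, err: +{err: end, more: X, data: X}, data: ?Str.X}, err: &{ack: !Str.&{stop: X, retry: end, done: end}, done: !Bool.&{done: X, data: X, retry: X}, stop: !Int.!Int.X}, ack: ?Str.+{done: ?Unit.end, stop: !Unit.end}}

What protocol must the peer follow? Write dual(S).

rec X.&{ok: !Bool.&{ok: !Unit.end, err: &{err: end, more: X, data: X}, data: !Str.X}, err: +{ack: ?Str.+{stop: X, retry: end, done: end}, done: ?Bool.+{done: X, data: X, retry: X}, stop: ?Int.?Int.X}, ack: !Str.&{done: !Unit.end, stop: ?Unit.end}}

rec X → rec X  (rec unchanged)
  +{ok,err,ack} → &{ok,err,ack}  (internal→external)
    • ok:
      ?Bool → !Bool
        +{ok,err,data} → &{ok,err,data}  (internal→external)
          • ok:
            ?Unit → !Unit
              end self-dual
          • err:
            +{err,more,data} → &{err,more,data}  (internal→external)
              • err:
                end self-dual
              • more:
                X self-dual
              • data:
                X self-dual
          • data:
            ?Str → !Str
              X self-dual
    • err:
      &{ack,done,stop} → +{ack,done,stop}  (offer→select)
        • ack:
          !Str → ?Str
            &{stop,retry,done} → +{stop,retry,done}  (offer→select)
              • stop:
                X self-dual
              • retry:
                end self-dual
              • done:
                end self-dual
        • done:
          !Bool → ?Bool
            &{done,data,retry} → +{done,data,retry}  (offer→select)
              • done:
                X self-dual
              • data:
                X self-dual
              • retry:
                X self-dual
        • stop:
          !Int → ?Int
            !Int → ?Int
              X self-dual
    • ack:
      ?Str → !Str
        +{done,stop} → &{done,stop}  (internal→external)
          • done:
            ?Unit → !Unit
              end self-dual
          • stop:
            !Unit → ?Unit
              end self-dual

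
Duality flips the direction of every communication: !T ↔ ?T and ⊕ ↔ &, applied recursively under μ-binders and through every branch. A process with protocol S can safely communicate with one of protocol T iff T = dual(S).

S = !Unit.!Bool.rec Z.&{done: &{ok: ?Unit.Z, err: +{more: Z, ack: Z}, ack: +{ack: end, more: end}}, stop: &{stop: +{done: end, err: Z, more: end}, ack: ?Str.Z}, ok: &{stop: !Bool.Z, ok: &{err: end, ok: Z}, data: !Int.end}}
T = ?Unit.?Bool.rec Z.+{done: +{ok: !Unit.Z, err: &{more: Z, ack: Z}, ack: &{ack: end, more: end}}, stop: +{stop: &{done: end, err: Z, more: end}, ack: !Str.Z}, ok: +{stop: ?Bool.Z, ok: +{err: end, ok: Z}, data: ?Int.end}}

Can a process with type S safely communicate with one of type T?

YES

!Unit vs ?Unit  ✓
  !Bool vs ?Bool  ✓
    rec Z vs rec Z  ✓ (binder kept)
      &{done,stop,ok} vs +{done,stop,ok}  ✓ label sets agree
        case done:
          &{ok,err,ack} vs +{ok,err,ack}  ✓ label sets agree
            case ok:
              ?Unit vs !Unit  ✓
                Z vs Z  ✓
            case err:
              +{more,ack} vs &{more,ack}  ✓ label sets agree
                case more:
                  Z vs Z  ✓
                case ack:
                  Z vs Z  ✓
            case ack:
              +{ack,more} vs &{ack,more}  ✓ label sets agree
                case ack:
                  end vs end  ✓
                case more:
                  end vs end  ✓
        case stop:
          &{stop,ack} vs +{stop,ack}  ✓ label sets agree
            case stop:
              +{done,err,more} vs &{done,err,more}  ✓ label sets agree
                case done:
                  end vs end  ✓
                case err:
                  Z vs Z  ✓
                case more:
                  end vs end  ✓
            case ack:
              ?Str vs !Str  ✓
                Z vs Z  ✓
        case ok:
          &{stop,ok,data} vs +{stop,ok,data}  ✓ label sets agree
            case stop:
              !Bool vs ?Bool  ✓
                Z vs Z  ✓
            case ok:
              &{err,ok} vs +{err,ok}  ✓ label sets agree
                case err:
                  end vs end  ✓
                case ok:
                  Z vs Z  ✓
            case data:
              !Int vs ?Int  ✓
                end vs end  ✓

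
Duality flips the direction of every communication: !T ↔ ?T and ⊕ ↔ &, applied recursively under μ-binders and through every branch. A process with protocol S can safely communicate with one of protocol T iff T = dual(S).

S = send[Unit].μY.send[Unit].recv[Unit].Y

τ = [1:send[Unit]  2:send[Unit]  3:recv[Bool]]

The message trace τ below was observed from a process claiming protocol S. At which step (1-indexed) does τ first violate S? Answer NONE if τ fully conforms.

@1 send[Unit]  ✓  residual = μY.…
@2 send[Unit]  ✓  residual = recv[Unit].μY.…
@3 got recv[Bool], protocol expects recv[Unit]  ✗

3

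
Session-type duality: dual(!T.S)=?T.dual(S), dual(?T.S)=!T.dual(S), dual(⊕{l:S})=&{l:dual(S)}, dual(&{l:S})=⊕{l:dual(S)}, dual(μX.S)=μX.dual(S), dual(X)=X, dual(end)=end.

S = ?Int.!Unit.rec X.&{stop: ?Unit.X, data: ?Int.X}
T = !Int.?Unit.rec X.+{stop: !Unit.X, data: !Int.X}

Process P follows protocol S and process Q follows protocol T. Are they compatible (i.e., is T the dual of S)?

?Int vs !Int  ✓
  !Unit vs ?Unit  ✓
    rec X vs rec X  ✓ (rec unchanged)
      &{stop,data} vs +{stop,data}  ✓ same labels
        [stop]
          ?Unit vs !Unit  ✓
            X vs X  ✓
        [data]
          ?Int vs !Int  ✓
            X vs X  ✓

YES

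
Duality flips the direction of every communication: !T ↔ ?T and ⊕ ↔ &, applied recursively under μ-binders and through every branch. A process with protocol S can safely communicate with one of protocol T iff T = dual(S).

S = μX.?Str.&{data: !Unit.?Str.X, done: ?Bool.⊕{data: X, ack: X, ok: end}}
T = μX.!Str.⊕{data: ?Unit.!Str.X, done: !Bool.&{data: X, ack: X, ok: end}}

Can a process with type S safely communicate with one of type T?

YES

μX ‖ μX  match (μ self-dual)
  ?Str ‖ !Str  match
    &{data,done} ‖ ⊕{data,done}  match label sets agree
      [data]
        !Unit ‖ ?Unit  match
          ?Str ‖ !Str  match
            X ‖ X  match
      [done]
        ?Bool ‖ !Bool  match
          ⊕{data,ack,ok} ‖ &{data,ack,ok}  match label sets agree
            [data]
              X ‖ X  match
            [ack]
              X ‖ X  match
            [ok]
              end ‖ end  match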